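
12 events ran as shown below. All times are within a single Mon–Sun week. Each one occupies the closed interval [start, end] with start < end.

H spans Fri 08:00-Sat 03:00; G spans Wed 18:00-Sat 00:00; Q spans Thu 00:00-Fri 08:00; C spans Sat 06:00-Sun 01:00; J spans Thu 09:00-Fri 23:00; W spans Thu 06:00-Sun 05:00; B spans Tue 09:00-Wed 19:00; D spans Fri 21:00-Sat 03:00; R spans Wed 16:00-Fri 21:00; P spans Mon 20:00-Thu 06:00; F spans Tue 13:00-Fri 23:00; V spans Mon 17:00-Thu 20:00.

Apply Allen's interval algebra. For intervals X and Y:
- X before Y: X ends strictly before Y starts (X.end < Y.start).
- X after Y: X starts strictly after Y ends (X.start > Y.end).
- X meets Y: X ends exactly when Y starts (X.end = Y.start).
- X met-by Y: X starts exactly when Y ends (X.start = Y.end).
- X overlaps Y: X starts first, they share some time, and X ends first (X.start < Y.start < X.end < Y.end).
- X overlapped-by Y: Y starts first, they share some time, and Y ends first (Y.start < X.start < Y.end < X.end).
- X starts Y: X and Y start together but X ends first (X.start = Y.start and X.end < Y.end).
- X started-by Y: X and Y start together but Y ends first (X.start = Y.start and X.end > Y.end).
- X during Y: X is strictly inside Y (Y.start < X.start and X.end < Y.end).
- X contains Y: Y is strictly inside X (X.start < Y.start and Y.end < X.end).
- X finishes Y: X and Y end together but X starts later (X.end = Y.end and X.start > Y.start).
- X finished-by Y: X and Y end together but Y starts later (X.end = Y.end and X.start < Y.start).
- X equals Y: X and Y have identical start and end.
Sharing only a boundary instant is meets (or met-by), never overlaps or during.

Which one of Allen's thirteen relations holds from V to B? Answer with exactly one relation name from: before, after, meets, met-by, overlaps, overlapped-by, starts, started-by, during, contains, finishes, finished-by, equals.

contains

V = [Mon 17:00, Thu 20:00]; B = [Tue 09:00, Wed 19:00].
Compare endpoints: V.start < B.start, V.start < B.end, V.end > B.start, V.end > B.end.
That pattern is 'contains'.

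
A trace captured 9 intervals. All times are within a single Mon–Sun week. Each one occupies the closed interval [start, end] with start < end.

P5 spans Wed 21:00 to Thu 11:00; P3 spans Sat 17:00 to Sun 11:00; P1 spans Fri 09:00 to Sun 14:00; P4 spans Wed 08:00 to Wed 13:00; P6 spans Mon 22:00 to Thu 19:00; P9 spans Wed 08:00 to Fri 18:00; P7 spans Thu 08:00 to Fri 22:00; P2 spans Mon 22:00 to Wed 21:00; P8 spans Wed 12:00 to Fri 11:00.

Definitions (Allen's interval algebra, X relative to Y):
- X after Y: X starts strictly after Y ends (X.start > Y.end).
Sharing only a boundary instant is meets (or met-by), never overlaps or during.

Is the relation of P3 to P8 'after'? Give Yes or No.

P3 = [Sat 17:00, Sun 11:00], P8 = [Wed 12:00, Fri 11:00].
Actual relation of P3 to P8: after.
Asked whether 'after' holds → Yes.

Yes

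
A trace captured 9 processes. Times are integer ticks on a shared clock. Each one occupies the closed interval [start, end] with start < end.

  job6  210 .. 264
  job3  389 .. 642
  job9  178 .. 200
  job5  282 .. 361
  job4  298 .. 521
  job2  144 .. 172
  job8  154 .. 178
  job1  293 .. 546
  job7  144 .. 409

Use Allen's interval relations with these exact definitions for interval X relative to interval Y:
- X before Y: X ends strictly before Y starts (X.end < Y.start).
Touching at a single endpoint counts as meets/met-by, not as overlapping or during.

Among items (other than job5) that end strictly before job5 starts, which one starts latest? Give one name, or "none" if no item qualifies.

Target job5 = [282, 361].
job1 [293, 546] → overlapped-by → excluded.
job2 [144, 172] → before → candidate.
job3 [389, 642] → after → excluded.
job4 [298, 521] → overlapped-by → excluded.
job6 [210, 264] → before → candidate.
job7 [144, 409] → contains → excluded.
job8 [154, 178] → before → candidate.
job9 [178, 200] → before → candidate.
Among candidates, latest start is 210 → job6.

job6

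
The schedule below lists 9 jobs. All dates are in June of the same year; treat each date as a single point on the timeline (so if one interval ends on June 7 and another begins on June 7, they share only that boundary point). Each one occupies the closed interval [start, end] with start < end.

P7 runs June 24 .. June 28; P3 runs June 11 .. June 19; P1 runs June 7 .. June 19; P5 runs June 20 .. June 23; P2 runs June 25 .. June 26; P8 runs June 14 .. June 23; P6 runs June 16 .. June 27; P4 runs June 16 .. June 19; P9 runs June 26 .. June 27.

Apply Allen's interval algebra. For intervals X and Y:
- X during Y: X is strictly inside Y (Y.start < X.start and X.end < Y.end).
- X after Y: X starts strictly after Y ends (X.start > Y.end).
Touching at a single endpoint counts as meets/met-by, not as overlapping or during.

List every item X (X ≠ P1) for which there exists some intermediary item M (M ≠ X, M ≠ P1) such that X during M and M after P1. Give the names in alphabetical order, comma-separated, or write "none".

P2, P9

Target P1 = [June 7, June 19].
Intermediaries M with M after P1: P2, P5, P7, P9.
Via P2 — items with X during P2: none.
Via P5 — items with X during P5: none.
Via P7 — items with X during P7: P2, P9.
Via P9 — items with X during P9: none.
Union: P2, P9.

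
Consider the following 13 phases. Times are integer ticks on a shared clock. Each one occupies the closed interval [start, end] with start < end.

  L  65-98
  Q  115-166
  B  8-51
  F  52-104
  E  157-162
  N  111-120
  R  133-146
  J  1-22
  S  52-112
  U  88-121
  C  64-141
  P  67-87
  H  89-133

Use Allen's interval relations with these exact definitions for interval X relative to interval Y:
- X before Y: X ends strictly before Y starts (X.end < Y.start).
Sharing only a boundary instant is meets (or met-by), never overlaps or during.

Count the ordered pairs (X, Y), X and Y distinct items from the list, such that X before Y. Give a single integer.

Checking all 156 ordered pairs for relation 'before'; matching pairs in alphabetical order:
(B, C): B before C ✓
(B, E): B before E ✓
(B, F): B before F ✓
(B, H): B before H ✓
(B, L): B before L ✓
(B, N): B before N ✓
(B, P): B before P ✓
(B, Q): B before Q ✓
(B, R): B before R ✓
(B, S): B before S ✓
(B, U): B before U ✓
(C, E): C before E ✓
(F, E): F before E ✓
(F, N): F before N ✓
(F, Q): F before Q ✓
(F, R): F before R ✓
(H, E): H before E ✓
(J, C): J before C ✓
(J, E): J before E ✓
(J, F): J before F ✓
(J, H): J before H ✓
(J, L): J before L ✓
(J, N): J before N ✓
(J, P): J before P ✓
... plus 22 further pairs not listed.
Count: 46.

46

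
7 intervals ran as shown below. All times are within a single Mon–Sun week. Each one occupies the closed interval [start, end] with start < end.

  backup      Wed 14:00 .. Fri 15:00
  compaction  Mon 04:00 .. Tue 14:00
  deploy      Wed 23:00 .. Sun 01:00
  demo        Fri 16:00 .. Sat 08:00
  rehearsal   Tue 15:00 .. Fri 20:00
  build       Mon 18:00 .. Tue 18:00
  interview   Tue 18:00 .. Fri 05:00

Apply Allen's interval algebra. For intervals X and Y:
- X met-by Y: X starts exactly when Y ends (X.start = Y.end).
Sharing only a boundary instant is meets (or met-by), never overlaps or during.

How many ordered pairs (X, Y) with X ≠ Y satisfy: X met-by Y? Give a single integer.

Checking all 42 ordered pairs for relation 'met-by'; matching pairs in alphabetical order:
(interview, build): interview met-by build ✓
Count: 1.

1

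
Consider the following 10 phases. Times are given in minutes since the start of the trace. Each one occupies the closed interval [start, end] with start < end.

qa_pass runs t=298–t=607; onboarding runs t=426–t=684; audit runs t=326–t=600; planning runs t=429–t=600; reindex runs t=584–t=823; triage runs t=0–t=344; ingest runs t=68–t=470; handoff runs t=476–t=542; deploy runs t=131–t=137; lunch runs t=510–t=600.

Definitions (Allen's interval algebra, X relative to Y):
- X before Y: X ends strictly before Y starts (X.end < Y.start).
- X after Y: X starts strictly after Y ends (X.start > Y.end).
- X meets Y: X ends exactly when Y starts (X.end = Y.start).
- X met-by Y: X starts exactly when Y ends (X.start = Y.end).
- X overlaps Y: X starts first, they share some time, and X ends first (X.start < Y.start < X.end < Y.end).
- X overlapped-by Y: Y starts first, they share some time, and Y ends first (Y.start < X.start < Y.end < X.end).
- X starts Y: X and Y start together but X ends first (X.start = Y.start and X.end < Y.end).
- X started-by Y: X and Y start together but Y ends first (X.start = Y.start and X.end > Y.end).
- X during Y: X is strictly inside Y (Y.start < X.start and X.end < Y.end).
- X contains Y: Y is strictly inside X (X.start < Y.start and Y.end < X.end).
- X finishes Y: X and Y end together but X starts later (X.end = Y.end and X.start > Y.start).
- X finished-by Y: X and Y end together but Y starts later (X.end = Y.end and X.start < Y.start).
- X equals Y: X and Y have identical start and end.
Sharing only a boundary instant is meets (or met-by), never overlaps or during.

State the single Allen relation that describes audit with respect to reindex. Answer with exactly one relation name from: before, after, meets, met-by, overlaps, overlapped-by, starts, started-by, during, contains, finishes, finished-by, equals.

overlaps

audit = [t=326, t=600]; reindex = [t=584, t=823].
Compare endpoints: audit.start < reindex.start, audit.start < reindex.end, audit.end > reindex.start, audit.end < reindex.end.
That pattern is 'overlaps'.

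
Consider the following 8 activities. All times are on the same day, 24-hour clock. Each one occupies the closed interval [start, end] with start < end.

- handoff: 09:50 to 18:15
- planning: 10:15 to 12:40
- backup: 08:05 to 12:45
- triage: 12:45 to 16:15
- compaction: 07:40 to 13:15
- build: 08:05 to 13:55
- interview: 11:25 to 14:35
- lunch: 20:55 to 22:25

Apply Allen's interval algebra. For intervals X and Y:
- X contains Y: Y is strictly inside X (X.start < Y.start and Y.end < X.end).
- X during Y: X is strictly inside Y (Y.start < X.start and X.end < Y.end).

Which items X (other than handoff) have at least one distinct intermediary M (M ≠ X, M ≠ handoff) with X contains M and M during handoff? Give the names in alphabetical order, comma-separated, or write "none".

backup, build, compaction

Target handoff = [09:50, 18:15].
Intermediaries M with M during handoff: interview, planning, triage.
Via interview — items with X contains interview: none.
Via planning — items with X contains planning: backup, build, compaction.
Via triage — items with X contains triage: none.
Union: backup, build, compaction.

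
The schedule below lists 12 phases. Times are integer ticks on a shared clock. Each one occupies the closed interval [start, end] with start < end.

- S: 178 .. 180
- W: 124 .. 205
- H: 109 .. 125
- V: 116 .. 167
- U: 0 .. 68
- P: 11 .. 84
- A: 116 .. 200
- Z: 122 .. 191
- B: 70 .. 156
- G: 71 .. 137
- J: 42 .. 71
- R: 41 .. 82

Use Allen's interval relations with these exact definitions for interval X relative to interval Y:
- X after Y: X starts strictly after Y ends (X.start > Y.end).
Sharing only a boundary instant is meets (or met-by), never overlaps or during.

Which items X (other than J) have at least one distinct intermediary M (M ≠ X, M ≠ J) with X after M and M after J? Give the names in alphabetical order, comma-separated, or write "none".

S

Target J = [42, 71].
Intermediaries M with M after J: A, H, S, V, W, Z.
Via A — items with X after A: none.
Via H — items with X after H: S.
Via S — items with X after S: none.
Via V — items with X after V: S.
Via W — items with X after W: none.
Via Z — items with X after Z: none.
Union: S.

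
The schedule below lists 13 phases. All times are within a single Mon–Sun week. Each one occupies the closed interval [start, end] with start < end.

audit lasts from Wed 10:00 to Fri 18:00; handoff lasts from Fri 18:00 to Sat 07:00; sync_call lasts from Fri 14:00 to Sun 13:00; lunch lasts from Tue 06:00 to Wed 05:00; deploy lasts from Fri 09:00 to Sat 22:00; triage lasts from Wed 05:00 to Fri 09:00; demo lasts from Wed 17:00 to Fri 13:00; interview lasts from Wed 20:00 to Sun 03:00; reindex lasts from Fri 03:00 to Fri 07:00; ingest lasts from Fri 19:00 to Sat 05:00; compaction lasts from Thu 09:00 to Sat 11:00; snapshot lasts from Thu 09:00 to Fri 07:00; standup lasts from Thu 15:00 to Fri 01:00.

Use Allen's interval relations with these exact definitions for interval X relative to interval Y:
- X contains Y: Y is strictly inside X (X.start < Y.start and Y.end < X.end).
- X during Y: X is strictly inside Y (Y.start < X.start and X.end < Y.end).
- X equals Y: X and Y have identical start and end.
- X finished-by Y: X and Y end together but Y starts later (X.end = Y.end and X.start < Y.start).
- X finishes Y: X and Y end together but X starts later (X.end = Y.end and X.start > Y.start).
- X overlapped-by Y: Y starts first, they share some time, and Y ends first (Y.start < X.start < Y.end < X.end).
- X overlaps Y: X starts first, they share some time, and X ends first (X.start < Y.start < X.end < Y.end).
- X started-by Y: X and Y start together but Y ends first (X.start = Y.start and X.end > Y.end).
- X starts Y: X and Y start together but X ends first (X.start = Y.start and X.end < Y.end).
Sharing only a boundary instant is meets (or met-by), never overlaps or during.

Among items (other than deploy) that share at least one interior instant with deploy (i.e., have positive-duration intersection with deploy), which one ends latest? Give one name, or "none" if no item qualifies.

sync_call

Target deploy = [Fri 09:00, Sat 22:00].
audit [Wed 10:00, Fri 18:00] → overlaps → candidate.
compaction [Thu 09:00, Sat 11:00] → overlaps → candidate.
demo [Wed 17:00, Fri 13:00] → overlaps → candidate.
handoff [Fri 18:00, Sat 07:00] → during → candidate.
ingest [Fri 19:00, Sat 05:00] → during → candidate.
interview [Wed 20:00, Sun 03:00] → contains → candidate.
lunch [Tue 06:00, Wed 05:00] → before → excluded.
reindex [Fri 03:00, Fri 07:00] → before → excluded.
snapshot [Thu 09:00, Fri 07:00] → before → excluded.
standup [Thu 15:00, Fri 01:00] → before → excluded.
sync_call [Fri 14:00, Sun 13:00] → overlapped-by → candidate.
triage [Wed 05:00, Fri 09:00] → meets → excluded.
Among candidates, latest end is Sun 13:00 → sync_call.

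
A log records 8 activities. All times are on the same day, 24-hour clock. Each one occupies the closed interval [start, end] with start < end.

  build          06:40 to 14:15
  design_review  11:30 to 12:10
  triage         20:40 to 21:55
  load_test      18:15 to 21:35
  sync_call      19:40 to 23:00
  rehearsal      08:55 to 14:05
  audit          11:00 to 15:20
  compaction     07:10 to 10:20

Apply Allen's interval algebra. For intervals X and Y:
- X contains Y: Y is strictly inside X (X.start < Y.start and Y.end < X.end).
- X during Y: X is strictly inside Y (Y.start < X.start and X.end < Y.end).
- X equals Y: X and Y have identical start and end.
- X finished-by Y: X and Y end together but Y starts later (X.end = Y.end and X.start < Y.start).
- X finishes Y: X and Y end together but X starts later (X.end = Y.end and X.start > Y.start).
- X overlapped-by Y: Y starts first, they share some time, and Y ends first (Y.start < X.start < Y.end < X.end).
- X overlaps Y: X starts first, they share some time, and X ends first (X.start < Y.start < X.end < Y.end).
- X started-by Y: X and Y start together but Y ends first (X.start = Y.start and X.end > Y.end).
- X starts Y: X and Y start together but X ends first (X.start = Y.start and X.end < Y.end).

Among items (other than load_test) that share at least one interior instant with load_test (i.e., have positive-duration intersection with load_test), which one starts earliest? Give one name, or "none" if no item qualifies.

Target load_test = [18:15, 21:35].
audit [11:00, 15:20] → before → excluded.
build [06:40, 14:15] → before → excluded.
compaction [07:10, 10:20] → before → excluded.
design_review [11:30, 12:10] → before → excluded.
rehearsal [08:55, 14:05] → before → excluded.
sync_call [19:40, 23:00] → overlapped-by → candidate.
triage [20:40, 21:55] → overlapped-by → candidate.
Among candidates, earliest start is 19:40 → sync_call.

sync_call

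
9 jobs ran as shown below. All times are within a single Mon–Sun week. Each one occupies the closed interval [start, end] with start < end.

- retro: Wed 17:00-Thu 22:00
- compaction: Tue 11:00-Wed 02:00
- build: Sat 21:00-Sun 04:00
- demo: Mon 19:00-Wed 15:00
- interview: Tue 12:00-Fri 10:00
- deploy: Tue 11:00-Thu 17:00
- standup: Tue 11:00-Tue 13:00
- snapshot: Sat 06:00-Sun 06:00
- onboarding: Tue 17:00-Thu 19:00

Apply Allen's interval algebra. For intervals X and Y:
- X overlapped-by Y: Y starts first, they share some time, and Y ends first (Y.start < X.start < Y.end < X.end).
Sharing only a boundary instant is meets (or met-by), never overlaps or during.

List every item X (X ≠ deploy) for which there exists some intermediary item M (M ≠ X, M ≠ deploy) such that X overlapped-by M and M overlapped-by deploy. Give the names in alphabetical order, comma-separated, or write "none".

retro

Target deploy = [Tue 11:00, Thu 17:00].
Intermediaries M with M overlapped-by deploy: interview, onboarding, retro.
Via interview — items with X overlapped-by interview: none.
Via onboarding — items with X overlapped-by onboarding: retro.
Via retro — items with X overlapped-by retro: none.
Union: retro.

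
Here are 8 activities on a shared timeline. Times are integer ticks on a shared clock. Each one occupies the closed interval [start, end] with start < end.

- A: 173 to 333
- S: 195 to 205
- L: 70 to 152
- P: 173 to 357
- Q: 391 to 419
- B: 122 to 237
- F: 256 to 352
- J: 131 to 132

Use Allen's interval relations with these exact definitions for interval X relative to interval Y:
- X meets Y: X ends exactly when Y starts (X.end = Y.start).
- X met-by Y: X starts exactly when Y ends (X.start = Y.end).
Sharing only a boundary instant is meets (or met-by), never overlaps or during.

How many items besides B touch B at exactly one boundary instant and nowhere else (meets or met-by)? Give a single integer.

Target B = [122, 237].
A [173, 333] → overlapped-by → no.
F [256, 352] → after → no.
J [131, 132] → during → no.
L [70, 152] → overlaps → no.
P [173, 357] → overlapped-by → no.
Q [391, 419] → after → no.
S [195, 205] → during → no.
Total: 0.

0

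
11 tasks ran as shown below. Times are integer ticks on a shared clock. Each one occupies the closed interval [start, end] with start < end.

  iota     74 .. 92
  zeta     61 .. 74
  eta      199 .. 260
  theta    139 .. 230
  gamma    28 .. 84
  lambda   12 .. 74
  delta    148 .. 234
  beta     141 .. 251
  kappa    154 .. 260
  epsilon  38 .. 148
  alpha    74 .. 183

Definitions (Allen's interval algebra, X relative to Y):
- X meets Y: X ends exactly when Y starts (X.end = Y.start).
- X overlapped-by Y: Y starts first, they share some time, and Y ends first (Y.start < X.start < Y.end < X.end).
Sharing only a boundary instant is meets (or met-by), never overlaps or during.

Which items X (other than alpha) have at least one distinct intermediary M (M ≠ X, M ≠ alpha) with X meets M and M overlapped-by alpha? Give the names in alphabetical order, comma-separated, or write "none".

Target alpha = [74, 183].
Intermediaries M with M overlapped-by alpha: beta, delta, kappa, theta.
Via beta — items with X meets beta: none.
Via delta — items with X meets delta: epsilon.
Via kappa — items with X meets kappa: none.
Via theta — items with X meets theta: none.
Union: epsilon.

epsilon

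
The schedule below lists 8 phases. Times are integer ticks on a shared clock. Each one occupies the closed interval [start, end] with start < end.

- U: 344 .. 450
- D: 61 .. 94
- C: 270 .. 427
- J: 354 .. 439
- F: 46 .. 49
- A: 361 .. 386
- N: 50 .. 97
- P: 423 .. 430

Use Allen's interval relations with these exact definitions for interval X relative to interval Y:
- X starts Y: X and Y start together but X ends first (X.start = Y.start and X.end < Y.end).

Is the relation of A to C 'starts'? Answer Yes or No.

A = [361, 386], C = [270, 427].
Actual relation of A to C: during.
Asked whether 'starts' holds → No.

No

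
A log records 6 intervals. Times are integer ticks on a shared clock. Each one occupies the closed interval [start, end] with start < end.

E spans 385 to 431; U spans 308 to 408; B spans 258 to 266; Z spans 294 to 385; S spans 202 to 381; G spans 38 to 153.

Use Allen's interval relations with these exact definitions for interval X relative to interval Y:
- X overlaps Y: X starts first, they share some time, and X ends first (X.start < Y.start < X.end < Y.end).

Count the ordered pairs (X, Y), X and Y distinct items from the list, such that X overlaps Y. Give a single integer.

4

Checking all 30 ordered pairs for relation 'overlaps'; matching pairs in alphabetical order:
(S, U): S overlaps U ✓
(S, Z): S overlaps Z ✓
(U, E): U overlaps E ✓
(Z, U): Z overlaps U ✓
Count: 4.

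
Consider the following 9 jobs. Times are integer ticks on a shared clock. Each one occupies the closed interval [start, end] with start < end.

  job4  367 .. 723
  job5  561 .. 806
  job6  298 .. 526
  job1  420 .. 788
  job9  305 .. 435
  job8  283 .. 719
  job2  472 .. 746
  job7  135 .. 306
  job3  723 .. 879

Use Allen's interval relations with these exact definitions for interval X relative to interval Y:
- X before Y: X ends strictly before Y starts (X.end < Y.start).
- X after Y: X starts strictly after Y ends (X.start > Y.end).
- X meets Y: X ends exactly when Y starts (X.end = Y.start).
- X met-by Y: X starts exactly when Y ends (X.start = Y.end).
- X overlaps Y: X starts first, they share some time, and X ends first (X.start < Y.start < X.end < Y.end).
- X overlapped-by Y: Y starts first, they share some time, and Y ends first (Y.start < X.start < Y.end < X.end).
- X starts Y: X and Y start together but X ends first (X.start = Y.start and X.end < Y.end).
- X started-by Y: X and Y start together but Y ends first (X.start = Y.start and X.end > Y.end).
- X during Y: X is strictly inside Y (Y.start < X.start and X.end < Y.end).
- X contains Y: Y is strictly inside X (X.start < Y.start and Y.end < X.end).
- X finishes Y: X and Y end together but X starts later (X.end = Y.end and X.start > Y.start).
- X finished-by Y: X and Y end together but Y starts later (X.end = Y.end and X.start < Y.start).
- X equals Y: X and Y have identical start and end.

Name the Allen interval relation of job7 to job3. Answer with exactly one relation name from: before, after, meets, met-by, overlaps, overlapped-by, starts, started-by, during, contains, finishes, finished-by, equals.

job7 = [135, 306]; job3 = [723, 879].
Compare endpoints: job7.start < job3.start, job7.start < job3.end, job7.end < job3.start, job7.end < job3.end.
That pattern is 'before'.

before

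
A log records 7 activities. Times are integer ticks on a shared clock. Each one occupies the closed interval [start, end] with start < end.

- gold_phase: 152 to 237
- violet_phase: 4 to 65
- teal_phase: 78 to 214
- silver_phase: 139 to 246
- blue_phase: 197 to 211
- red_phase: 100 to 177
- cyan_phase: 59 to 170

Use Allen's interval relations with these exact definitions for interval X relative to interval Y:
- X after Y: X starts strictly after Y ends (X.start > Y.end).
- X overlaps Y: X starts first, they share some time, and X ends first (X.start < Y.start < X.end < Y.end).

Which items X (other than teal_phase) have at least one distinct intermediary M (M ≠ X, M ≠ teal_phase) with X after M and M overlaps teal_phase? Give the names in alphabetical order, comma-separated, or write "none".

Target teal_phase = [78, 214].
Intermediaries M with M overlaps teal_phase: cyan_phase.
Via cyan_phase — items with X after cyan_phase: blue_phase.
Union: blue_phase.

blue_phase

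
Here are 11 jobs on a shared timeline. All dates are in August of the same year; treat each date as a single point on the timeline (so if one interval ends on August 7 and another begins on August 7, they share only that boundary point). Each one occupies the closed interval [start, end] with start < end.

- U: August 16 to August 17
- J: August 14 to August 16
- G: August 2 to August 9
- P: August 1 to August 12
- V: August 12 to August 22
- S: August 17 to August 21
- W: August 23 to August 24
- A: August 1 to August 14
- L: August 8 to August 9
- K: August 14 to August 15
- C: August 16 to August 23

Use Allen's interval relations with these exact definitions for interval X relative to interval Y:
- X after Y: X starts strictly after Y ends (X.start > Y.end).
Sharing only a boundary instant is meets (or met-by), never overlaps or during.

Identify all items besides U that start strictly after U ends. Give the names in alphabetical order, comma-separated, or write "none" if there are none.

W

Target U = [August 16, August 17].
A [August 1, August 14] → before → no.
C [August 16, August 23] → started-by → no.
G [August 2, August 9] → before → no.
J [August 14, August 16] → meets → no.
K [August 14, August 15] → before → no.
L [August 8, August 9] → before → no.
P [August 1, August 12] → before → no.
S [August 17, August 21] → met-by → no.
V [August 12, August 22] → contains → no.
W [August 23, August 24] → after → yes.
Result: W.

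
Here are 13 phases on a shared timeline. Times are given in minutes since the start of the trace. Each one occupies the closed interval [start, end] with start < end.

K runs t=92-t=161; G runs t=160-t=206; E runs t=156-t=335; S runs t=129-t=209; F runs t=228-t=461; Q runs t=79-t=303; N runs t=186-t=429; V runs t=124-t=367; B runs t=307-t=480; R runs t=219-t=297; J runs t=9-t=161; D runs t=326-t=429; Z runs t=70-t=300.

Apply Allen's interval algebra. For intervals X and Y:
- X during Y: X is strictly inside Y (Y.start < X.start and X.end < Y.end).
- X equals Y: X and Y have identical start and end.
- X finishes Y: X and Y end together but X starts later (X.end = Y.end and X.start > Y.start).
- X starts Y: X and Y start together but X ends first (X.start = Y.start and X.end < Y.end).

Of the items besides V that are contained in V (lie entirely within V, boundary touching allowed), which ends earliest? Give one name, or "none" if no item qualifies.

Target V = [t=124, t=367].
B [t=307, t=480] → overlapped-by → excluded.
D [t=326, t=429] → overlapped-by → excluded.
E [t=156, t=335] → during → candidate.
F [t=228, t=461] → overlapped-by → excluded.
G [t=160, t=206] → during → candidate.
J [t=9, t=161] → overlaps → excluded.
K [t=92, t=161] → overlaps → excluded.
N [t=186, t=429] → overlapped-by → excluded.
Q [t=79, t=303] → overlaps → excluded.
R [t=219, t=297] → during → candidate.
S [t=129, t=209] → during → candidate.
Z [t=70, t=300] → overlaps → excluded.
Among candidates, earliest end is t=206 → G.

G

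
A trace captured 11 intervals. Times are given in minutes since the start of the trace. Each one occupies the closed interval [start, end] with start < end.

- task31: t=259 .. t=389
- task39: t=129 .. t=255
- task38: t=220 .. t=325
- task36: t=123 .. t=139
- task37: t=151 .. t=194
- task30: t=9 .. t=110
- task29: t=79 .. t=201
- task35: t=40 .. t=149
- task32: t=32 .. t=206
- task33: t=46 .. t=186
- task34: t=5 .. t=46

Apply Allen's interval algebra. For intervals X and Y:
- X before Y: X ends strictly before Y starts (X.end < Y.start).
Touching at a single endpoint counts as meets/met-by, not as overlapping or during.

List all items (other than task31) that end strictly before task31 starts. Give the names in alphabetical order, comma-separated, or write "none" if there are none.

task29, task30, task32, task33, task34, task35, task36, task37, task39

Target task31 = [t=259, t=389].
task29 [t=79, t=201] → before → yes.
task30 [t=9, t=110] → before → yes.
task32 [t=32, t=206] → before → yes.
task33 [t=46, t=186] → before → yes.
task34 [t=5, t=46] → before → yes.
task35 [t=40, t=149] → before → yes.
task36 [t=123, t=139] → before → yes.
task37 [t=151, t=194] → before → yes.
task38 [t=220, t=325] → overlaps → no.
task39 [t=129, t=255] → before → yes.
Result: task29, task30, task32, task33, task34, task35, task36, task37, task39.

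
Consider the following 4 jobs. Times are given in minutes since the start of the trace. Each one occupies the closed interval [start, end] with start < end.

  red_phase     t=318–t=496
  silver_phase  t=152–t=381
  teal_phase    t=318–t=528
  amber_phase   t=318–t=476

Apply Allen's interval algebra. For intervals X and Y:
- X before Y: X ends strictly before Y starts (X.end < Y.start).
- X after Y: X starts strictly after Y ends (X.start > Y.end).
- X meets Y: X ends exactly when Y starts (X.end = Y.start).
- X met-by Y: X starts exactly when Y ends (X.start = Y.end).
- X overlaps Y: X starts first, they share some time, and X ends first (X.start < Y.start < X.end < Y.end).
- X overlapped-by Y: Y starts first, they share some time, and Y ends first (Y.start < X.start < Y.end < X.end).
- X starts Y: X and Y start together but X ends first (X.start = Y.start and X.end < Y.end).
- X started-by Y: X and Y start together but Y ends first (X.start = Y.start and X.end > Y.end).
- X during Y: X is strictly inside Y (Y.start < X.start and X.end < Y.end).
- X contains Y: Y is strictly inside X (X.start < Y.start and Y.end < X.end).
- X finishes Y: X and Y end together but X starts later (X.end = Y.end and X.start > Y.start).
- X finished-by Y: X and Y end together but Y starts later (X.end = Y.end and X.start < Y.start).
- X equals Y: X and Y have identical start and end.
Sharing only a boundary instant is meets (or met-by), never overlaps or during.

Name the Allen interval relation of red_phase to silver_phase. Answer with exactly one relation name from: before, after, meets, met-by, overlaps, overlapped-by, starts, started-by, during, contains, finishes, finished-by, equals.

overlapped-by

red_phase = [t=318, t=496]; silver_phase = [t=152, t=381].
Compare endpoints: red_phase.start > silver_phase.start, red_phase.start < silver_phase.end, red_phase.end > silver_phase.start, red_phase.end > silver_phase.end.
That pattern is 'overlapped-by'.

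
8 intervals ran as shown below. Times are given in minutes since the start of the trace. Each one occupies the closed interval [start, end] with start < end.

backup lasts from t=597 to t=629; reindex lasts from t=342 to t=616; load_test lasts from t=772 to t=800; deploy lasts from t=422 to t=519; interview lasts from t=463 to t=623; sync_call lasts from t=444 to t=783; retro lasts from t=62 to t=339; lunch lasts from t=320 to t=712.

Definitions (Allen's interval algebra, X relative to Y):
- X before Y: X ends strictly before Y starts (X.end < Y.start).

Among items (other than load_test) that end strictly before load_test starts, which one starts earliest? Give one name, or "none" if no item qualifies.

retro

Target load_test = [t=772, t=800].
backup [t=597, t=629] → before → candidate.
deploy [t=422, t=519] → before → candidate.
interview [t=463, t=623] → before → candidate.
lunch [t=320, t=712] → before → candidate.
reindex [t=342, t=616] → before → candidate.
retro [t=62, t=339] → before → candidate.
sync_call [t=444, t=783] → overlaps → excluded.
Among candidates, earliest start is t=62 → retro.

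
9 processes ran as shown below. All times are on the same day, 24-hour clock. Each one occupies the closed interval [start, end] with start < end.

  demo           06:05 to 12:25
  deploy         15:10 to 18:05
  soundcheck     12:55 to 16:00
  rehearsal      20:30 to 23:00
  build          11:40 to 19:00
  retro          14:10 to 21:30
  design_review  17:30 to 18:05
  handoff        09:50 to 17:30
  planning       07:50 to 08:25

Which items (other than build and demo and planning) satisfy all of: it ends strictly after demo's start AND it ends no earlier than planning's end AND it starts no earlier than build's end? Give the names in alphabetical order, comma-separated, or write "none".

rehearsal

Conditions: its end is strictly after demo's start (X.end > 06:05) AND its end is no earlier than planning's end (X.end >= 08:25) AND its start is no earlier than build's end (X.start >= 19:00).
deploy: end 18:05 > 06:05? ✓; end 18:05 >= 08:25? ✓; start 15:10 >= 19:00? ✗ → no.
design_review: end 18:05 > 06:05? ✓; end 18:05 >= 08:25? ✓; start 17:30 >= 19:00? ✗ → no.
handoff: end 17:30 > 06:05? ✓; end 17:30 >= 08:25? ✓; start 09:50 >= 19:00? ✗ → no.
rehearsal: end 23:00 > 06:05? ✓; end 23:00 >= 08:25? ✓; start 20:30 >= 19:00? ✓ → yes.
retro: end 21:30 > 06:05? ✓; end 21:30 >= 08:25? ✓; start 14:10 >= 19:00? ✗ → no.
soundcheck: end 16:00 > 06:05? ✓; end 16:00 >= 08:25? ✓; start 12:55 >= 19:00? ✗ → no.
Result: rehearsal.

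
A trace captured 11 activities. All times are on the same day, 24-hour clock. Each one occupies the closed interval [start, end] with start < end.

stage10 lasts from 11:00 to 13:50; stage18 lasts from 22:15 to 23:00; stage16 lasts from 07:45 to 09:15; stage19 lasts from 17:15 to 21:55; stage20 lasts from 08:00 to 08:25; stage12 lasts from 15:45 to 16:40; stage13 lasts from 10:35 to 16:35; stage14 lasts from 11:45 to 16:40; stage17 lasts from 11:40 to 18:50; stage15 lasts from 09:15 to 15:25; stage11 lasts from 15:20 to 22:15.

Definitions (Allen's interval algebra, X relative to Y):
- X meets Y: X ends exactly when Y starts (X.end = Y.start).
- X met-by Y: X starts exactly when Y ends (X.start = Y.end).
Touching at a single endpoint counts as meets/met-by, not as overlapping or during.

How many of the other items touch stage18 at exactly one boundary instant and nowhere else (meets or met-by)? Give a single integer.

Target stage18 = [22:15, 23:00].
stage10 [11:00, 13:50] → before → no.
stage11 [15:20, 22:15] → meets → counts.
stage12 [15:45, 16:40] → before → no.
stage13 [10:35, 16:35] → before → no.
stage14 [11:45, 16:40] → before → no.
stage15 [09:15, 15:25] → before → no.
stage16 [07:45, 09:15] → before → no.
stage17 [11:40, 18:50] → before → no.
stage19 [17:15, 21:55] → before → no.
stage20 [08:00, 08:25] → before → no.
Total: 1.

1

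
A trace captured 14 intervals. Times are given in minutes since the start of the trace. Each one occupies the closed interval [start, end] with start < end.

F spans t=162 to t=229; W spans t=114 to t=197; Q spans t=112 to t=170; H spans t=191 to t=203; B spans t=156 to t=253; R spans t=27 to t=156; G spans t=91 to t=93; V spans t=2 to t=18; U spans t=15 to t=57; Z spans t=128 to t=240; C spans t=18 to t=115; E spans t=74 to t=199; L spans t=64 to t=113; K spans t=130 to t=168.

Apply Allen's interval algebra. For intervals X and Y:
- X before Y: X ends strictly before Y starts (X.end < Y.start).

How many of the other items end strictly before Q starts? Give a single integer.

Target Q = [t=112, t=170].
B [t=156, t=253] → overlapped-by → no.
C [t=18, t=115] → overlaps → no.
E [t=74, t=199] → contains → no.
F [t=162, t=229] → overlapped-by → no.
G [t=91, t=93] → before → counts.
H [t=191, t=203] → after → no.
K [t=130, t=168] → during → no.
L [t=64, t=113] → overlaps → no.
R [t=27, t=156] → overlaps → no.
U [t=15, t=57] → before → counts.
V [t=2, t=18] → before → counts.
W [t=114, t=197] → overlapped-by → no.
Z [t=128, t=240] → overlapped-by → no.
Total: 3.

3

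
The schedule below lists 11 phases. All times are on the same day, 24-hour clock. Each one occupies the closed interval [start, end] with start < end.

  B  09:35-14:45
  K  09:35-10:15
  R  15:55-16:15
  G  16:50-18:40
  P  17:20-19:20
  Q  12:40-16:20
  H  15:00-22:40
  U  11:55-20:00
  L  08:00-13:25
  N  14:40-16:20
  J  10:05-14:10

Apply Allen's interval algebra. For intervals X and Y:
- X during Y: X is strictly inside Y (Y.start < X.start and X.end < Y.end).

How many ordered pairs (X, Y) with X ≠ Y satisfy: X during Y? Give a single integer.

12

Checking all 110 ordered pairs for relation 'during'; matching pairs in alphabetical order:
(G, H): G during H ✓
(G, U): G during U ✓
(J, B): J during B ✓
(K, L): K during L ✓
(N, U): N during U ✓
(P, H): P during H ✓
(P, U): P during U ✓
(Q, U): Q during U ✓
(R, H): R during H ✓
(R, N): R during N ✓
(R, Q): R during Q ✓
(R, U): R during U ✓
Count: 12.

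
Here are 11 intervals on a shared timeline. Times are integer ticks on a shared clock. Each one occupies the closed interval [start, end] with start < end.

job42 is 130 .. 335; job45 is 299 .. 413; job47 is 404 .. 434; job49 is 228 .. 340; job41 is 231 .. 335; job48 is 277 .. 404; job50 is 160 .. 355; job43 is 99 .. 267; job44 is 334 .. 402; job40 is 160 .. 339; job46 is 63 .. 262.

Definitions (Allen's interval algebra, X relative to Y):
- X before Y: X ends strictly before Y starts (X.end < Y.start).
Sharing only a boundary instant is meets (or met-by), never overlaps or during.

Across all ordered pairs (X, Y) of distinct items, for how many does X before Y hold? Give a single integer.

Checking all 110 ordered pairs for relation 'before'; matching pairs in alphabetical order:
(job40, job47): job40 before job47 ✓
(job41, job47): job41 before job47 ✓
(job42, job47): job42 before job47 ✓
(job43, job44): job43 before job44 ✓
(job43, job45): job43 before job45 ✓
(job43, job47): job43 before job47 ✓
(job43, job48): job43 before job48 ✓
(job44, job47): job44 before job47 ✓
(job46, job44): job46 before job44 ✓
(job46, job45): job46 before job45 ✓
(job46, job47): job46 before job47 ✓
(job46, job48): job46 before job48 ✓
(job49, job47): job49 before job47 ✓
(job50, job47): job50 before job47 ✓
Count: 14.

14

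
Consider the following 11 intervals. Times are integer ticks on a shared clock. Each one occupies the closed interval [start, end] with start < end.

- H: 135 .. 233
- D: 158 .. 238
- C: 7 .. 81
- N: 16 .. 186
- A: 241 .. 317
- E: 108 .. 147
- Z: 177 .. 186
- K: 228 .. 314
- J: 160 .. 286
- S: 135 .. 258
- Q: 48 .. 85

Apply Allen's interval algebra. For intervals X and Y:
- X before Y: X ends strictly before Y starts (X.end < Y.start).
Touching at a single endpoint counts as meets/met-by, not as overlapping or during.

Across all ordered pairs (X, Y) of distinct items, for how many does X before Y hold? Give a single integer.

27

Checking all 110 ordered pairs for relation 'before'; matching pairs in alphabetical order:
(C, A): C before A ✓
(C, D): C before D ✓
(C, E): C before E ✓
(C, H): C before H ✓
(C, J): C before J ✓
(C, K): C before K ✓
(C, S): C before S ✓
(C, Z): C before Z ✓
(D, A): D before A ✓
(E, A): E before A ✓
(E, D): E before D ✓
(E, J): E before J ✓
(E, K): E before K ✓
(E, Z): E before Z ✓
(H, A): H before A ✓
(N, A): N before A ✓
(N, K): N before K ✓
(Q, A): Q before A ✓
(Q, D): Q before D ✓
(Q, E): Q before E ✓
(Q, H): Q before H ✓
(Q, J): Q before J ✓
(Q, K): Q before K ✓
(Q, S): Q before S ✓
... plus 3 further pairs not listed.
Count: 27.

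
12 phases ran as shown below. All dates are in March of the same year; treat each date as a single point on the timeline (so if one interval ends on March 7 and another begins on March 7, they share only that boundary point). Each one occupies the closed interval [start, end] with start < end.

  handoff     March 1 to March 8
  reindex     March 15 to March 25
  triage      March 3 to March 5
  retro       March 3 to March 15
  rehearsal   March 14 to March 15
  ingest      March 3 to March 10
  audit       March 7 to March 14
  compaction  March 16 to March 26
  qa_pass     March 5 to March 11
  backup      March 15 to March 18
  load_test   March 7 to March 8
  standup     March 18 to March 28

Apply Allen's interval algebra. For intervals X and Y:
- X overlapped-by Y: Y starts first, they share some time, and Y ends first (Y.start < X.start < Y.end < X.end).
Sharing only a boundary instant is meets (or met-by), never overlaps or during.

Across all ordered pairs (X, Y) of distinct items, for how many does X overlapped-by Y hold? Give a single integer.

Checking all 132 ordered pairs for relation 'overlapped-by'; matching pairs in alphabetical order:
(audit, handoff): audit overlapped-by handoff ✓
(audit, ingest): audit overlapped-by ingest ✓
(audit, qa_pass): audit overlapped-by qa_pass ✓
(compaction, backup): compaction overlapped-by backup ✓
(compaction, reindex): compaction overlapped-by reindex ✓
(ingest, handoff): ingest overlapped-by handoff ✓
(qa_pass, handoff): qa_pass overlapped-by handoff ✓
(qa_pass, ingest): qa_pass overlapped-by ingest ✓
(retro, handoff): retro overlapped-by handoff ✓
(standup, compaction): standup overlapped-by compaction ✓
(standup, reindex): standup overlapped-by reindex ✓
Count: 11.

11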